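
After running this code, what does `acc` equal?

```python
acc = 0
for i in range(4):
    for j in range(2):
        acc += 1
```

Let's trace through this code step by step.

Initialize: acc = 0
Entering loop: for i in range(4):

After execution: acc = 8
8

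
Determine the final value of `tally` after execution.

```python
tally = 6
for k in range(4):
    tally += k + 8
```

Let's trace through this code step by step.

Initialize: tally = 6
Entering loop: for k in range(4):

After execution: tally = 44
44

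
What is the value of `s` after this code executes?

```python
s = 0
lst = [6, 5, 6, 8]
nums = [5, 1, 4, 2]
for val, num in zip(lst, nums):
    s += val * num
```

Let's trace through this code step by step.

Initialize: s = 0
Initialize: lst = [6, 5, 6, 8]
Initialize: nums = [5, 1, 4, 2]
Entering loop: for val, num in zip(lst, nums):

After execution: s = 75
75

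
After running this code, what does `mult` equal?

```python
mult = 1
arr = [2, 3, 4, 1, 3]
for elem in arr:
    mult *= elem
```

Let's trace through this code step by step.

Initialize: mult = 1
Initialize: arr = [2, 3, 4, 1, 3]
Entering loop: for elem in arr:

After execution: mult = 72
72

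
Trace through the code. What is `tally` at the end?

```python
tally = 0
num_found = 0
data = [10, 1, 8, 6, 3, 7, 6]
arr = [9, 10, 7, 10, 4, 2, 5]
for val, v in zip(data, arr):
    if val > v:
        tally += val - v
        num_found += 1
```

Let's trace through this code step by step.

Initialize: tally = 0
Initialize: num_found = 0
Initialize: data = [10, 1, 8, 6, 3, 7, 6]
Initialize: arr = [9, 10, 7, 10, 4, 2, 5]
Entering loop: for val, v in zip(data, arr):

After execution: tally = 8
8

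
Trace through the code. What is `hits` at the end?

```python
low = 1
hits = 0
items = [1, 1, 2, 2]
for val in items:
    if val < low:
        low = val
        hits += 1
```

Let's trace through this code step by step.

Initialize: low = 1
Initialize: hits = 0
Initialize: items = [1, 1, 2, 2]
Entering loop: for val in items:

After execution: hits = 0
0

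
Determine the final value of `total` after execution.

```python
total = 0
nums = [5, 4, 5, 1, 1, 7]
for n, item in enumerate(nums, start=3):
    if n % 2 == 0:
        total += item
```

Let's trace through this code step by step.

Initialize: total = 0
Initialize: nums = [5, 4, 5, 1, 1, 7]
Entering loop: for n, item in enumerate(nums, start=3):

After execution: total = 12
12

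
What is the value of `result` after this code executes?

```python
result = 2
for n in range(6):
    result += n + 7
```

Let's trace through this code step by step.

Initialize: result = 2
Entering loop: for n in range(6):

After execution: result = 59
59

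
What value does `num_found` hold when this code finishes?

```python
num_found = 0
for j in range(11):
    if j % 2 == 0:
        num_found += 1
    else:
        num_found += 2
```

Let's trace through this code step by step.

Initialize: num_found = 0
Entering loop: for j in range(11):

After execution: num_found = 16
16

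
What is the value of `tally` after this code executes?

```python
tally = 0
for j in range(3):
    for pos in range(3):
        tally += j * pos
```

Let's trace through this code step by step.

Initialize: tally = 0
Entering loop: for j in range(3):

After execution: tally = 9
9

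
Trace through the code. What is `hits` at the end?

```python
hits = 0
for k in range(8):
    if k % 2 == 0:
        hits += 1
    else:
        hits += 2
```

Let's trace through this code step by step.

Initialize: hits = 0
Entering loop: for k in range(8):

After execution: hits = 12
12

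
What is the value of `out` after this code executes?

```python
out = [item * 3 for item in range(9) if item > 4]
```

Let's trace through this code step by step.

Initialize: out = [item * 3 for item in range(9) if item > 4]

After execution: out = [15, 18, 21, 24]
[15, 18, 21, 24]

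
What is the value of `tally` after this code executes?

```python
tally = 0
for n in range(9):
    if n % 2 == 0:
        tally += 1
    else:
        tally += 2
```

Let's trace through this code step by step.

Initialize: tally = 0
Entering loop: for n in range(9):

After execution: tally = 13
13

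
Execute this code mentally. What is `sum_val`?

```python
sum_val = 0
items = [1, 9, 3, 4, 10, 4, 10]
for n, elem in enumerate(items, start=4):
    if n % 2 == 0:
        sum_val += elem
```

Let's trace through this code step by step.

Initialize: sum_val = 0
Initialize: items = [1, 9, 3, 4, 10, 4, 10]
Entering loop: for n, elem in enumerate(items, start=4):

After execution: sum_val = 24
24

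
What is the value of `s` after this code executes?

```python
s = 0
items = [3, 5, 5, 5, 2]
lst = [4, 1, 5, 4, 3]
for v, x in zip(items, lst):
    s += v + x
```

Let's trace through this code step by step.

Initialize: s = 0
Initialize: items = [3, 5, 5, 5, 2]
Initialize: lst = [4, 1, 5, 4, 3]
Entering loop: for v, x in zip(items, lst):

After execution: s = 37
37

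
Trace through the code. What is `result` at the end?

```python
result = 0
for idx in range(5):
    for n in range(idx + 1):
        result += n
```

Let's trace through this code step by step.

Initialize: result = 0
Entering loop: for idx in range(5):

After execution: result = 20
20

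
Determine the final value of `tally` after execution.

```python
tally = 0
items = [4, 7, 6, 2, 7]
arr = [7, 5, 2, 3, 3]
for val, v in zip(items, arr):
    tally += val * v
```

Let's trace through this code step by step.

Initialize: tally = 0
Initialize: items = [4, 7, 6, 2, 7]
Initialize: arr = [7, 5, 2, 3, 3]
Entering loop: for val, v in zip(items, arr):

After execution: tally = 102
102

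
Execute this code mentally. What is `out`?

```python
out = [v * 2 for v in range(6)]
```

Let's trace through this code step by step.

Initialize: out = [v * 2 for v in range(6)]

After execution: out = [0, 2, 4, 6, 8, 10]
[0, 2, 4, 6, 8, 10]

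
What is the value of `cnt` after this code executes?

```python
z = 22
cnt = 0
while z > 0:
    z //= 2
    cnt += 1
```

Let's trace through this code step by step.

Initialize: z = 22
Initialize: cnt = 0
Entering loop: while z > 0:

After execution: cnt = 5
5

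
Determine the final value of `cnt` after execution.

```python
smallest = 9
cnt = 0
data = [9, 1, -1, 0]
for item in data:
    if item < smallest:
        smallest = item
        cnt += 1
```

Let's trace through this code step by step.

Initialize: smallest = 9
Initialize: cnt = 0
Initialize: data = [9, 1, -1, 0]
Entering loop: for item in data:

After execution: cnt = 2
2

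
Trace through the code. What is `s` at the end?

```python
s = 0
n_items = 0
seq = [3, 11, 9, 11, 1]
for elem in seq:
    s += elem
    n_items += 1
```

Let's trace through this code step by step.

Initialize: s = 0
Initialize: n_items = 0
Initialize: seq = [3, 11, 9, 11, 1]
Entering loop: for elem in seq:

After execution: s = 35
35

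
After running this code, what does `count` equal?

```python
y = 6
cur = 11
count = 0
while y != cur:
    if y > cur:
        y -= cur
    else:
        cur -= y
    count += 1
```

Let's trace through this code step by step.

Initialize: y = 6
Initialize: cur = 11
Initialize: count = 0
Entering loop: while y != cur:

After execution: count = 6
6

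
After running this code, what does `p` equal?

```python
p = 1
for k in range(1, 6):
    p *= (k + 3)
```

Let's trace through this code step by step.

Initialize: p = 1
Entering loop: for k in range(1, 6):

After execution: p = 6720
6720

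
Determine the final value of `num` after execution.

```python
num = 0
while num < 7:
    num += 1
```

Let's trace through this code step by step.

Initialize: num = 0
Entering loop: while num < 7:

After execution: num = 7
7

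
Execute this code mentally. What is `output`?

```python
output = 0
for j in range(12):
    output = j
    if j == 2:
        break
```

Let's trace through this code step by step.

Initialize: output = 0
Entering loop: for j in range(12):

After execution: output = 2
2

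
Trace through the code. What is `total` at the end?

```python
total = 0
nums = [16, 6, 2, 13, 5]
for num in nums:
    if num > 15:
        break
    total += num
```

Let's trace through this code step by step.

Initialize: total = 0
Initialize: nums = [16, 6, 2, 13, 5]
Entering loop: for num in nums:

After execution: total = 0
0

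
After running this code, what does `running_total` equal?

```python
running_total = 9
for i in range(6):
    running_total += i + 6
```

Let's trace through this code step by step.

Initialize: running_total = 9
Entering loop: for i in range(6):

After execution: running_total = 60
60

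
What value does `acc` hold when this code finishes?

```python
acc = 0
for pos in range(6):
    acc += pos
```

Let's trace through this code step by step.

Initialize: acc = 0
Entering loop: for pos in range(6):

After execution: acc = 15
15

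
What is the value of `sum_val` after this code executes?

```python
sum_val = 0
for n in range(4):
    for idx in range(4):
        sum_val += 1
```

Let's trace through this code step by step.

Initialize: sum_val = 0
Entering loop: for n in range(4):

After execution: sum_val = 16
16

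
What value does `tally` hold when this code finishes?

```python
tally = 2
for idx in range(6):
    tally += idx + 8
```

Let's trace through this code step by step.

Initialize: tally = 2
Entering loop: for idx in range(6):

After execution: tally = 65
65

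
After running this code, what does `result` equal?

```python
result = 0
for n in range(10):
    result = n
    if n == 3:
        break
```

Let's trace through this code step by step.

Initialize: result = 0
Entering loop: for n in range(10):

After execution: result = 3
3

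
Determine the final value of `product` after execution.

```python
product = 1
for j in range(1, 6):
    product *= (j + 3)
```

Let's trace through this code step by step.

Initialize: product = 1
Entering loop: for j in range(1, 6):

After execution: product = 6720
6720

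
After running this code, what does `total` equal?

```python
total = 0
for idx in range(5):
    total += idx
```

Let's trace through this code step by step.

Initialize: total = 0
Entering loop: for idx in range(5):

After execution: total = 10
10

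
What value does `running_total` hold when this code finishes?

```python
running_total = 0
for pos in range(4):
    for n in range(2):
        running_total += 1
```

Let's trace through this code step by step.

Initialize: running_total = 0
Entering loop: for pos in range(4):

After execution: running_total = 8
8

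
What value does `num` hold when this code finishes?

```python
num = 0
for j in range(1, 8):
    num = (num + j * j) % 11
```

Let's trace through this code step by step.

Initialize: num = 0
Entering loop: for j in range(1, 8):

After execution: num = 8
8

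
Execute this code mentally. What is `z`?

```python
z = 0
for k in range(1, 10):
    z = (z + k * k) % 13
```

Let's trace through this code step by step.

Initialize: z = 0
Entering loop: for k in range(1, 10):

After execution: z = 12
12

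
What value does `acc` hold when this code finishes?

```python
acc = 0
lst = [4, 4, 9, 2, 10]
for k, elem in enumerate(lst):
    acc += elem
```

Let's trace through this code step by step.

Initialize: acc = 0
Initialize: lst = [4, 4, 9, 2, 10]
Entering loop: for k, elem in enumerate(lst):

After execution: acc = 29
29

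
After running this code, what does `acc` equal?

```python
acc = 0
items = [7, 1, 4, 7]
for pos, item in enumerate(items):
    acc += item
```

Let's trace through this code step by step.

Initialize: acc = 0
Initialize: items = [7, 1, 4, 7]
Entering loop: for pos, item in enumerate(items):

After execution: acc = 19
19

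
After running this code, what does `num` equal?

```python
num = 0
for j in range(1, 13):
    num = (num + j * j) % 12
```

Let's trace through this code step by step.

Initialize: num = 0
Entering loop: for j in range(1, 13):

After execution: num = 2
2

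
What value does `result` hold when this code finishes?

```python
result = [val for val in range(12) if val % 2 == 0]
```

Let's trace through this code step by step.

Initialize: result = [val for val in range(12) if val % 2 == 0]

After execution: result = [0, 2, 4, 6, 8, 10]
[0, 2, 4, 6, 8, 10]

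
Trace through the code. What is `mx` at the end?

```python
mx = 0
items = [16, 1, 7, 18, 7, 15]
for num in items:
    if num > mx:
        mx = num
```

Let's trace through this code step by step.

Initialize: mx = 0
Initialize: items = [16, 1, 7, 18, 7, 15]
Entering loop: for num in items:

After execution: mx = 18
18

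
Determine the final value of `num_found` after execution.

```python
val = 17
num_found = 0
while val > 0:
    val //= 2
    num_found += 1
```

Let's trace through this code step by step.

Initialize: val = 17
Initialize: num_found = 0
Entering loop: while val > 0:

After execution: num_found = 5
5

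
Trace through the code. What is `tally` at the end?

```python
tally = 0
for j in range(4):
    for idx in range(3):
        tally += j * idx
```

Let's trace through this code step by step.

Initialize: tally = 0
Entering loop: for j in range(4):

After execution: tally = 18
18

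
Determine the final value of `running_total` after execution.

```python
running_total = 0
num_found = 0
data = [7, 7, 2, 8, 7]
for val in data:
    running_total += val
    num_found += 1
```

Let's trace through this code step by step.

Initialize: running_total = 0
Initialize: num_found = 0
Initialize: data = [7, 7, 2, 8, 7]
Entering loop: for val in data:

After execution: running_total = 31
31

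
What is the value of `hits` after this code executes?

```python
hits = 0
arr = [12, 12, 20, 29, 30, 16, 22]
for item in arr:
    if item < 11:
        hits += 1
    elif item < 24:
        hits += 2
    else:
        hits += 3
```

Let's trace through this code step by step.

Initialize: hits = 0
Initialize: arr = [12, 12, 20, 29, 30, 16, 22]
Entering loop: for item in arr:

After execution: hits = 16
16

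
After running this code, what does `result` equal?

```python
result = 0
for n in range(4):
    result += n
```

Let's trace through this code step by step.

Initialize: result = 0
Entering loop: for n in range(4):

After execution: result = 6
6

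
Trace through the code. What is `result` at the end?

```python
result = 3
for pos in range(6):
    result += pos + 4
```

Let's trace through this code step by step.

Initialize: result = 3
Entering loop: for pos in range(6):

After execution: result = 42
42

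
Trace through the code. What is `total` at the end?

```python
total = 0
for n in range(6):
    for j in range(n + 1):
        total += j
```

Let's trace through this code step by step.

Initialize: total = 0
Entering loop: for n in range(6):

After execution: total = 35
35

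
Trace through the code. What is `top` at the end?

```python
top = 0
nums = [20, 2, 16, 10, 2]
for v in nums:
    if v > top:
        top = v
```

Let's trace through this code step by step.

Initialize: top = 0
Initialize: nums = [20, 2, 16, 10, 2]
Entering loop: for v in nums:

After execution: top = 20
20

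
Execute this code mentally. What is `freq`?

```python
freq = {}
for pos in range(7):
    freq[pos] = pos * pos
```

Let's trace through this code step by step.

Initialize: freq = {}
Entering loop: for pos in range(7):

After execution: freq = {0: 0, 1: 1, 2: 4, 3: 9, 4: 16, 5: 25, 6: 36}
{0: 0, 1: 1, 2: 4, 3: 9, 4: 16, 5: 25, 6: 36}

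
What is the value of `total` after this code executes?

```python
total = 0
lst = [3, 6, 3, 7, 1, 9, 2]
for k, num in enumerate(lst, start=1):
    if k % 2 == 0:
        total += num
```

Let's trace through this code step by step.

Initialize: total = 0
Initialize: lst = [3, 6, 3, 7, 1, 9, 2]
Entering loop: for k, num in enumerate(lst, start=1):

After execution: total = 22
22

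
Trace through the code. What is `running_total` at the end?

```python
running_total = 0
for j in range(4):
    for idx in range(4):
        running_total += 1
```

Let's trace through this code step by step.

Initialize: running_total = 0
Entering loop: for j in range(4):

After execution: running_total = 16
16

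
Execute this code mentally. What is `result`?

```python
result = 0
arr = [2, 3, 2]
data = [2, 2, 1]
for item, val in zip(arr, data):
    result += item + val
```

Let's trace through this code step by step.

Initialize: result = 0
Initialize: arr = [2, 3, 2]
Initialize: data = [2, 2, 1]
Entering loop: for item, val in zip(arr, data):

After execution: result = 12
12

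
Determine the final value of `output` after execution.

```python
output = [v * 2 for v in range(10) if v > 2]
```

Let's trace through this code step by step.

Initialize: output = [v * 2 for v in range(10) if v > 2]

After execution: output = [6, 8, 10, 12, 14, 16, 18]
[6, 8, 10, 12, 14, 16, 18]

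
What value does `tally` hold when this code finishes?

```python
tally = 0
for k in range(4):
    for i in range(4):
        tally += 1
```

Let's trace through this code step by step.

Initialize: tally = 0
Entering loop: for k in range(4):

After execution: tally = 16
16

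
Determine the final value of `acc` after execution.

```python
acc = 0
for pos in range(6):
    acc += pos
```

Let's trace through this code step by step.

Initialize: acc = 0
Entering loop: for pos in range(6):

After execution: acc = 15
15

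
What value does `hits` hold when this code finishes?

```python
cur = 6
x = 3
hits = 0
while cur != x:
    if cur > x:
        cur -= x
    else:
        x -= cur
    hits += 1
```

Let's trace through this code step by step.

Initialize: cur = 6
Initialize: x = 3
Initialize: hits = 0
Entering loop: while cur != x:

After execution: hits = 1
1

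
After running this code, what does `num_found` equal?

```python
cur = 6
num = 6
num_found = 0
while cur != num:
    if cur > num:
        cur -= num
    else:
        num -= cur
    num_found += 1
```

Let's trace through this code step by step.

Initialize: cur = 6
Initialize: num = 6
Initialize: num_found = 0
Entering loop: while cur != num:

After execution: num_found = 0
0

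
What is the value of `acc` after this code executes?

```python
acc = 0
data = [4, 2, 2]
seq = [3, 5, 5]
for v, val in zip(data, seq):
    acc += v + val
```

Let's trace through this code step by step.

Initialize: acc = 0
Initialize: data = [4, 2, 2]
Initialize: seq = [3, 5, 5]
Entering loop: for v, val in zip(data, seq):

After execution: acc = 21
21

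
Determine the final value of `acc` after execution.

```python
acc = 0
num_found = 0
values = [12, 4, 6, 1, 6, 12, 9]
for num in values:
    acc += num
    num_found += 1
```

Let's trace through this code step by step.

Initialize: acc = 0
Initialize: num_found = 0
Initialize: values = [12, 4, 6, 1, 6, 12, 9]
Entering loop: for num in values:

After execution: acc = 50
50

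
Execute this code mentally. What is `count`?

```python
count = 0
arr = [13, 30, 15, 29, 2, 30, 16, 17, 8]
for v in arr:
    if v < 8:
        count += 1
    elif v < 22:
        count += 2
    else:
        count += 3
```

Let's trace through this code step by step.

Initialize: count = 0
Initialize: arr = [13, 30, 15, 29, 2, 30, 16, 17, 8]
Entering loop: for v in arr:

After execution: count = 20
20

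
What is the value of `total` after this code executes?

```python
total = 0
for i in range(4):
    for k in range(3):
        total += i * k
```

Let's trace through this code step by step.

Initialize: total = 0
Entering loop: for i in range(4):

After execution: total = 18
18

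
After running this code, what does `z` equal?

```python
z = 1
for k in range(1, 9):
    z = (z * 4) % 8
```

Let's trace through this code step by step.

Initialize: z = 1
Entering loop: for k in range(1, 9):

After execution: z = 0
0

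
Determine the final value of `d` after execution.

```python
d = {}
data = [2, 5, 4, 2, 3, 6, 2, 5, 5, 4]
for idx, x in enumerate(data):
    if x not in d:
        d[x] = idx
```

Let's trace through this code step by step.

Initialize: d = {}
Initialize: data = [2, 5, 4, 2, 3, 6, 2, 5, 5, 4]
Entering loop: for idx, x in enumerate(data):

After execution: d = {2: 0, 5: 1, 4: 2, 3: 4, 6: 5}
{2: 0, 5: 1, 4: 2, 3: 4, 6: 5}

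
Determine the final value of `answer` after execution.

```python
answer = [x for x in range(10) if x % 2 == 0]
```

Let's trace through this code step by step.

Initialize: answer = [x for x in range(10) if x % 2 == 0]

After execution: answer = [0, 2, 4, 6, 8]
[0, 2, 4, 6, 8]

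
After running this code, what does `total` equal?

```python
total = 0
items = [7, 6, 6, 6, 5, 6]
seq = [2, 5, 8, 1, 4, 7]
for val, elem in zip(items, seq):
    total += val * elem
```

Let's trace through this code step by step.

Initialize: total = 0
Initialize: items = [7, 6, 6, 6, 5, 6]
Initialize: seq = [2, 5, 8, 1, 4, 7]
Entering loop: for val, elem in zip(items, seq):

After execution: total = 160
160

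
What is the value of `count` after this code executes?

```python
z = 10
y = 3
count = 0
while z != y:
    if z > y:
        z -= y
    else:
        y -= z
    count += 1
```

Let's trace through this code step by step.

Initialize: z = 10
Initialize: y = 3
Initialize: count = 0
Entering loop: while z != y:

After execution: count = 5
5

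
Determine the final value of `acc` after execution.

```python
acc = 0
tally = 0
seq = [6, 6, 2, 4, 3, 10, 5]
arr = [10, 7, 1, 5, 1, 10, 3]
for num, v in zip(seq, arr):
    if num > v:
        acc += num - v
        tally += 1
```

Let's trace through this code step by step.

Initialize: acc = 0
Initialize: tally = 0
Initialize: seq = [6, 6, 2, 4, 3, 10, 5]
Initialize: arr = [10, 7, 1, 5, 1, 10, 3]
Entering loop: for num, v in zip(seq, arr):

After execution: acc = 5
5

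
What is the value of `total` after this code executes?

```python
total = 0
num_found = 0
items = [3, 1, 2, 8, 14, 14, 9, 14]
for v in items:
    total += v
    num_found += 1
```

Let's trace through this code step by step.

Initialize: total = 0
Initialize: num_found = 0
Initialize: items = [3, 1, 2, 8, 14, 14, 9, 14]
Entering loop: for v in items:

After execution: total = 65
65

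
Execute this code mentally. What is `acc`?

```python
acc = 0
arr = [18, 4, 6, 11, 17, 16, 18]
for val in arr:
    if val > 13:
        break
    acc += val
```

Let's trace through this code step by step.

Initialize: acc = 0
Initialize: arr = [18, 4, 6, 11, 17, 16, 18]
Entering loop: for val in arr:

After execution: acc = 0
0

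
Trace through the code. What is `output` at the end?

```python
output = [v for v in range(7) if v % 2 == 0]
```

Let's trace through this code step by step.

Initialize: output = [v for v in range(7) if v % 2 == 0]

After execution: output = [0, 2, 4, 6]
[0, 2, 4, 6]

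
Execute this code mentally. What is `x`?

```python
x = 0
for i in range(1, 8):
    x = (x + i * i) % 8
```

Let's trace through this code step by step.

Initialize: x = 0
Entering loop: for i in range(1, 8):

After execution: x = 4
4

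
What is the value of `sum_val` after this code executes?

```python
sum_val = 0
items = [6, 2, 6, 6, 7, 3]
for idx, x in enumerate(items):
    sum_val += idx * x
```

Let's trace through this code step by step.

Initialize: sum_val = 0
Initialize: items = [6, 2, 6, 6, 7, 3]
Entering loop: for idx, x in enumerate(items):

After execution: sum_val = 75
75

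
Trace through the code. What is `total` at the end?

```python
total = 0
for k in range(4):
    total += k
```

Let's trace through this code step by step.

Initialize: total = 0
Entering loop: for k in range(4):

After execution: total = 6
6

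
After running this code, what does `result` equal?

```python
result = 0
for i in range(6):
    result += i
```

Let's trace through this code step by step.

Initialize: result = 0
Entering loop: for i in range(6):

After execution: result = 15
15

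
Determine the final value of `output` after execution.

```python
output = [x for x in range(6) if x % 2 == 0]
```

Let's trace through this code step by step.

Initialize: output = [x for x in range(6) if x % 2 == 0]

After execution: output = [0, 2, 4]
[0, 2, 4]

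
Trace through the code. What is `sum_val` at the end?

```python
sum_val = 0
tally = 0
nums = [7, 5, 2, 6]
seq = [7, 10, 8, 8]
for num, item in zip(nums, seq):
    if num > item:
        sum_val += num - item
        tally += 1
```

Let's trace through this code step by step.

Initialize: sum_val = 0
Initialize: tally = 0
Initialize: nums = [7, 5, 2, 6]
Initialize: seq = [7, 10, 8, 8]
Entering loop: for num, item in zip(nums, seq):

After execution: sum_val = 0
0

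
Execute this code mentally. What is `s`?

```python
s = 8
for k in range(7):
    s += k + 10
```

Let's trace through this code step by step.

Initialize: s = 8
Entering loop: for k in range(7):

After execution: s = 99
99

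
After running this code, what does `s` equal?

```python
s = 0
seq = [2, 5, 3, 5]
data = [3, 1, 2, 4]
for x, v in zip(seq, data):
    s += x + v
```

Let's trace through this code step by step.

Initialize: s = 0
Initialize: seq = [2, 5, 3, 5]
Initialize: data = [3, 1, 2, 4]
Entering loop: for x, v in zip(seq, data):

After execution: s = 25
25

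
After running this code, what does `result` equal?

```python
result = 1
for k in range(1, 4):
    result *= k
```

Let's trace through this code step by step.

Initialize: result = 1
Entering loop: for k in range(1, 4):

After execution: result = 6
6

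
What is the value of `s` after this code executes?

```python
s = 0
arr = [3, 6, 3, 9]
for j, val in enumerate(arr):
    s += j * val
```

Let's trace through this code step by step.

Initialize: s = 0
Initialize: arr = [3, 6, 3, 9]
Entering loop: for j, val in enumerate(arr):

After execution: s = 39
39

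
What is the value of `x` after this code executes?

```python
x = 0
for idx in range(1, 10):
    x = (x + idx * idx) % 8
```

Let's trace through this code step by step.

Initialize: x = 0
Entering loop: for idx in range(1, 10):

After execution: x = 5
5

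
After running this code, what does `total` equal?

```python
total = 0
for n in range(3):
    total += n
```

Let's trace through this code step by step.

Initialize: total = 0
Entering loop: for n in range(3):

After execution: total = 3
3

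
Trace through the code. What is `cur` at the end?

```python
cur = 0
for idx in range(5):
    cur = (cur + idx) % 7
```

Let's trace through this code step by step.

Initialize: cur = 0
Entering loop: for idx in range(5):

After execution: cur = 3
3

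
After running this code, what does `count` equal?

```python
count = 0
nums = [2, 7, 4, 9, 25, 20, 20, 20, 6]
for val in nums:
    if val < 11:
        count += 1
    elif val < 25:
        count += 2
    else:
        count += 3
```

Let's trace through this code step by step.

Initialize: count = 0
Initialize: nums = [2, 7, 4, 9, 25, 20, 20, 20, 6]
Entering loop: for val in nums:

After execution: count = 14
14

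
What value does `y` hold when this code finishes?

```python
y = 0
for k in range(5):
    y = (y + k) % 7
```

Let's trace through this code step by step.

Initialize: y = 0
Entering loop: for k in range(5):

After execution: y = 3
3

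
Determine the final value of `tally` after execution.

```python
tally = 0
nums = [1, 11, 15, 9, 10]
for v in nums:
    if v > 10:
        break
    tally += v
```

Let's trace through this code step by step.

Initialize: tally = 0
Initialize: nums = [1, 11, 15, 9, 10]
Entering loop: for v in nums:

After execution: tally = 1
1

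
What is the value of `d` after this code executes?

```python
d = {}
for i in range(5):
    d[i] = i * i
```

Let's trace through this code step by step.

Initialize: d = {}
Entering loop: for i in range(5):

After execution: d = {0: 0, 1: 1, 2: 4, 3: 9, 4: 16}
{0: 0, 1: 1, 2: 4, 3: 9, 4: 16}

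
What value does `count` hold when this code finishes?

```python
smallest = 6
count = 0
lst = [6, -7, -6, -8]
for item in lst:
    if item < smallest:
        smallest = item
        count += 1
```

Let's trace through this code step by step.

Initialize: smallest = 6
Initialize: count = 0
Initialize: lst = [6, -7, -6, -8]
Entering loop: for item in lst:

After execution: count = 2
2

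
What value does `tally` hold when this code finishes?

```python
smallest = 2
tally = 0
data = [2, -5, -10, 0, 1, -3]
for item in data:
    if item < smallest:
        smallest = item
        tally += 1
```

Let's trace through this code step by step.

Initialize: smallest = 2
Initialize: tally = 0
Initialize: data = [2, -5, -10, 0, 1, -3]
Entering loop: for item in data:

After execution: tally = 2
2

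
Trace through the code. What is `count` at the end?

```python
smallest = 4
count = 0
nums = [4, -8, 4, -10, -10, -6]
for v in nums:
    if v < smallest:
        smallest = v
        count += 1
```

Let's trace through this code step by step.

Initialize: smallest = 4
Initialize: count = 0
Initialize: nums = [4, -8, 4, -10, -10, -6]
Entering loop: for v in nums:

After execution: count = 2
2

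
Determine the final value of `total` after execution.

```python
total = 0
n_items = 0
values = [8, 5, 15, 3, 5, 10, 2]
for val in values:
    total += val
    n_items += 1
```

Let's trace through this code step by step.

Initialize: total = 0
Initialize: n_items = 0
Initialize: values = [8, 5, 15, 3, 5, 10, 2]
Entering loop: for val in values:

After execution: total = 48
48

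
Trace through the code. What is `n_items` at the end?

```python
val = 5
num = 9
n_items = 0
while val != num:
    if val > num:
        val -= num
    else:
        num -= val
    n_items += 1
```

Let's trace through this code step by step.

Initialize: val = 5
Initialize: num = 9
Initialize: n_items = 0
Entering loop: while val != num:

After execution: n_items = 5
5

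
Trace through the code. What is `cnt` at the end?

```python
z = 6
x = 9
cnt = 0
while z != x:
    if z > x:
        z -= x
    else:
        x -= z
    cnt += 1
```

Let's trace through this code step by step.

Initialize: z = 6
Initialize: x = 9
Initialize: cnt = 0
Entering loop: while z != x:

After execution: cnt = 2
2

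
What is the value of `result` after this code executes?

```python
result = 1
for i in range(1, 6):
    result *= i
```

Let's trace through this code step by step.

Initialize: result = 1
Entering loop: for i in range(1, 6):

After execution: result = 120
120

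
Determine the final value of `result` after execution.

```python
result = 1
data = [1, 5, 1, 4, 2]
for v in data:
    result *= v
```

Let's trace through this code step by step.

Initialize: result = 1
Initialize: data = [1, 5, 1, 4, 2]
Entering loop: for v in data:

After execution: result = 40
40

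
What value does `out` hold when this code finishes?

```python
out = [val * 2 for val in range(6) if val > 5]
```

Let's trace through this code step by step.

Initialize: out = [val * 2 for val in range(6) if val > 5]

After execution: out = []
[]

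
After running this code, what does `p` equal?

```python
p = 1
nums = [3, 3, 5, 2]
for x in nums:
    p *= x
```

Let's trace through this code step by step.

Initialize: p = 1
Initialize: nums = [3, 3, 5, 2]
Entering loop: for x in nums:

After execution: p = 90
90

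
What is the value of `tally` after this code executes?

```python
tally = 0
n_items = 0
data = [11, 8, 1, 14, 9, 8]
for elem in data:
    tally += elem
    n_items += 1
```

Let's trace through this code step by step.

Initialize: tally = 0
Initialize: n_items = 0
Initialize: data = [11, 8, 1, 14, 9, 8]
Entering loop: for elem in data:

After execution: tally = 51
51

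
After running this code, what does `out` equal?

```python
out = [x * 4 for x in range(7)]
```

Let's trace through this code step by step.

Initialize: out = [x * 4 for x in range(7)]

After execution: out = [0, 4, 8, 12, 16, 20, 24]
[0, 4, 8, 12, 16, 20, 24]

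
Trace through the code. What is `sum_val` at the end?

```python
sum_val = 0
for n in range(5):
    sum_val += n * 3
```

Let's trace through this code step by step.

Initialize: sum_val = 0
Entering loop: for n in range(5):

After execution: sum_val = 30
30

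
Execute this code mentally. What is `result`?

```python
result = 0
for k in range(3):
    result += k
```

Let's trace through this code step by step.

Initialize: result = 0
Entering loop: for k in range(3):

After execution: result = 3
3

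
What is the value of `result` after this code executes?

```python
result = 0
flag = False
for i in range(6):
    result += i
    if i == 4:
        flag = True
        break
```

Let's trace through this code step by step.

Initialize: result = 0
Initialize: flag = False
Entering loop: for i in range(6):

After execution: result = 10
10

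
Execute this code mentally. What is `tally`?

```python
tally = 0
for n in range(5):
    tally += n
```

Let's trace through this code step by step.

Initialize: tally = 0
Entering loop: for n in range(5):

After execution: tally = 10
10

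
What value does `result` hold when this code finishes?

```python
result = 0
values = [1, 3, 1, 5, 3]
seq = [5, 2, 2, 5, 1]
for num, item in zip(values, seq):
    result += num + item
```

Let's trace through this code step by step.

Initialize: result = 0
Initialize: values = [1, 3, 1, 5, 3]
Initialize: seq = [5, 2, 2, 5, 1]
Entering loop: for num, item in zip(values, seq):

After execution: result = 28
28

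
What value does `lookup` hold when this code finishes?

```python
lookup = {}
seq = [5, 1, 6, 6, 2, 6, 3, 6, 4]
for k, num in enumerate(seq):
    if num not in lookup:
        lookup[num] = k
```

Let's trace through this code step by step.

Initialize: lookup = {}
Initialize: seq = [5, 1, 6, 6, 2, 6, 3, 6, 4]
Entering loop: for k, num in enumerate(seq):

After execution: lookup = {5: 0, 1: 1, 6: 2, 2: 4, 3: 6, 4: 8}
{5: 0, 1: 1, 6: 2, 2: 4, 3: 6, 4: 8}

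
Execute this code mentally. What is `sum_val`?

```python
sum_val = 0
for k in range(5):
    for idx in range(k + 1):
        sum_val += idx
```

Let's trace through this code step by step.

Initialize: sum_val = 0
Entering loop: for k in range(5):

After execution: sum_val = 20
20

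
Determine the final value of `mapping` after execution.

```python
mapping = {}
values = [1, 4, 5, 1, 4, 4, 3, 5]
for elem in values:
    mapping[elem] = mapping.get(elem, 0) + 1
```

Let's trace through this code step by step.

Initialize: mapping = {}
Initialize: values = [1, 4, 5, 1, 4, 4, 3, 5]
Entering loop: for elem in values:

After execution: mapping = {1: 2, 4: 3, 5: 2, 3: 1}
{1: 2, 4: 3, 5: 2, 3: 1}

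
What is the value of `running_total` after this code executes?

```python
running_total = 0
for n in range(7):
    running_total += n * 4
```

Let's trace through this code step by step.

Initialize: running_total = 0
Entering loop: for n in range(7):

After execution: running_total = 84
84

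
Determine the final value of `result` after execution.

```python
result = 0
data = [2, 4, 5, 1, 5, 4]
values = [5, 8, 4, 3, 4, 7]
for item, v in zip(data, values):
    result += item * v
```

Let's trace through this code step by step.

Initialize: result = 0
Initialize: data = [2, 4, 5, 1, 5, 4]
Initialize: values = [5, 8, 4, 3, 4, 7]
Entering loop: for item, v in zip(data, values):

After execution: result = 113
113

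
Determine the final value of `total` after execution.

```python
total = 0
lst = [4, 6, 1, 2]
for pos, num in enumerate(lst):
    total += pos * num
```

Let's trace through this code step by step.

Initialize: total = 0
Initialize: lst = [4, 6, 1, 2]
Entering loop: for pos, num in enumerate(lst):

After execution: total = 14
14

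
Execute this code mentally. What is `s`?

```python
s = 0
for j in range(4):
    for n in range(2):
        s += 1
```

Let's trace through this code step by step.

Initialize: s = 0
Entering loop: for j in range(4):

After execution: s = 8
8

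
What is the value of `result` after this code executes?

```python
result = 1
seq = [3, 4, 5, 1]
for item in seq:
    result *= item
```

Let's trace through this code step by step.

Initialize: result = 1
Initialize: seq = [3, 4, 5, 1]
Entering loop: for item in seq:

After execution: result = 60
60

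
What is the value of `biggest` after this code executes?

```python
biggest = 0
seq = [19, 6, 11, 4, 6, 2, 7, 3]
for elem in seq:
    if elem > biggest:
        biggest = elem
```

Let's trace through this code step by step.

Initialize: biggest = 0
Initialize: seq = [19, 6, 11, 4, 6, 2, 7, 3]
Entering loop: for elem in seq:

After execution: biggest = 19
19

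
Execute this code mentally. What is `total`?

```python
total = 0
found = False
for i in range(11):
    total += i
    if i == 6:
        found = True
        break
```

Let's trace through this code step by step.

Initialize: total = 0
Initialize: found = False
Entering loop: for i in range(11):

After execution: total = 21
21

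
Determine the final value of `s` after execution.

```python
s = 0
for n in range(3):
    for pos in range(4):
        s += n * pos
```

Let's trace through this code step by step.

Initialize: s = 0
Entering loop: for n in range(3):

After execution: s = 18
18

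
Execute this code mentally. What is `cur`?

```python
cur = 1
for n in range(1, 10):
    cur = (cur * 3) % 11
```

Let's trace through this code step by step.

Initialize: cur = 1
Entering loop: for n in range(1, 10):

After execution: cur = 4
4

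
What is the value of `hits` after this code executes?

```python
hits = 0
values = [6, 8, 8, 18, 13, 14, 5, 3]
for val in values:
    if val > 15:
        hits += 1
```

Let's trace through this code step by step.

Initialize: hits = 0
Initialize: values = [6, 8, 8, 18, 13, 14, 5, 3]
Entering loop: for val in values:

After execution: hits = 1
1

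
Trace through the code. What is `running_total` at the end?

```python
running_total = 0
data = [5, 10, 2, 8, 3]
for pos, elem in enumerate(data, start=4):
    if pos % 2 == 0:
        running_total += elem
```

Let's trace through this code step by step.

Initialize: running_total = 0
Initialize: data = [5, 10, 2, 8, 3]
Entering loop: for pos, elem in enumerate(data, start=4):

After execution: running_total = 10
10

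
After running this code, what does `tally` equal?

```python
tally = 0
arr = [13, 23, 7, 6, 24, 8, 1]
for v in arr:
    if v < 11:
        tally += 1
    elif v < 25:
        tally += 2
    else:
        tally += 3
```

Let's trace through this code step by step.

Initialize: tally = 0
Initialize: arr = [13, 23, 7, 6, 24, 8, 1]
Entering loop: for v in arr:

After execution: tally = 10
10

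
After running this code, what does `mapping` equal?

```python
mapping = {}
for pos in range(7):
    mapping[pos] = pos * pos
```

Let's trace through this code step by step.

Initialize: mapping = {}
Entering loop: for pos in range(7):

After execution: mapping = {0: 0, 1: 1, 2: 4, 3: 9, 4: 16, 5: 25, 6: 36}
{0: 0, 1: 1, 2: 4, 3: 9, 4: 16, 5: 25, 6: 36}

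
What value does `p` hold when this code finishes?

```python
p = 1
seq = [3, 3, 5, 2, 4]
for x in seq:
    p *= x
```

Let's trace through this code step by step.

Initialize: p = 1
Initialize: seq = [3, 3, 5, 2, 4]
Entering loop: for x in seq:

After execution: p = 360
360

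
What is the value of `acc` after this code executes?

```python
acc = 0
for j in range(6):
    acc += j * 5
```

Let's trace through this code step by step.

Initialize: acc = 0
Entering loop: for j in range(6):

After execution: acc = 75
75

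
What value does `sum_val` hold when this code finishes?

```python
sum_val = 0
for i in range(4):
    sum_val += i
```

Let's trace through this code step by step.

Initialize: sum_val = 0
Entering loop: for i in range(4):

After execution: sum_val = 6
6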